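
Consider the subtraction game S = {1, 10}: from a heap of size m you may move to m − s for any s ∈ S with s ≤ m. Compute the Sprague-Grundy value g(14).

Build the Grundy sequence with g(k) = mex{g(k−s) : s ∈ {1, 10}, s ≤ k}:
k:     0  1  2  3  4  5  6  7  8  9 10 11 12 13 14
g(k):  0  1  0  1  0  1  0  1  0  1  2  0  1  0  1
So g(14) = 1.

1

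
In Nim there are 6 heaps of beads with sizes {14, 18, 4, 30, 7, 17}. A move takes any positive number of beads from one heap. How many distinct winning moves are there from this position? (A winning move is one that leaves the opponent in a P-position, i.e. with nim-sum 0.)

3

Nim-sum: 14 ^ 18 ^ 4 ^ 30 ^ 7 ^ 17 = 16.
The overall nim-sum is X = 16. A heap of size p has a winning move iff p XOR X < p (reduce it to p XOR X).
  14: 14 XOR 16 = 30 ≥ 14 — no move.
  18: 18 XOR 16 = 2 < 18 — winning move (to 2).
  4: 4 XOR 16 = 20 ≥ 4 — no move.
  30: 30 XOR 16 = 14 < 30 — winning move (to 14).
  7: 7 XOR 16 = 23 ≥ 7 — no move.
  17: 17 XOR 16 = 1 < 17 — winning move (to 1).
That gives 3 winning moves.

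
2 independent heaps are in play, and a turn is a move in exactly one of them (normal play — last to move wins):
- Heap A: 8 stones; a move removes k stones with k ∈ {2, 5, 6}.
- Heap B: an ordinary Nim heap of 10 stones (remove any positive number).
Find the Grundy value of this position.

For heap A, compute g(0), g(1), … with moves {2, 5, 6}:
g(0) = mex{} = 0
g(1) = mex{} = 0
g(2) = mex{0} = 1
g(3) = mex{0} = 1
g(4) = mex{1} = 0
g(5) = mex{0,1} = 2
g(6) = mex{0} = 1
g(7) = mex{0,1,2} = 3
g(8) = mex{1} = 0
So g(8) = 0.
Heap B is a plain Nim heap of size 10, so its Grundy value is 10.
The value of a disjunctive sum is the nim-sum of the parts.
Combined value = 0 ⊕ 10 = 10.

10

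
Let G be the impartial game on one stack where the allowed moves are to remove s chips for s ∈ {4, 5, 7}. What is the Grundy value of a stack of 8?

2

Grundy values for subtraction set {4, 5, 7}:
g(0) = mex{} = 0
g(1) = mex{} = 0
g(2) = mex{} = 0
g(3) = mex{} = 0
g(4) = mex{0} = 1
g(5) = mex{0} = 1
g(6) = mex{0} = 1
g(7) = mex{0} = 1
g(8) = mex{0,1} = 2
So g(8) = 2.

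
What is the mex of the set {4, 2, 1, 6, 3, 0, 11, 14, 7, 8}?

5

The values 0, 1, 2, 3, 4 are all present; 5 is the first non-negative integer missing from the set.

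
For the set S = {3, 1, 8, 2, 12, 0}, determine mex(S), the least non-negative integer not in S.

4

The values 0, 1, 2, 3 are all present; 4 is the first non-negative integer missing from the set.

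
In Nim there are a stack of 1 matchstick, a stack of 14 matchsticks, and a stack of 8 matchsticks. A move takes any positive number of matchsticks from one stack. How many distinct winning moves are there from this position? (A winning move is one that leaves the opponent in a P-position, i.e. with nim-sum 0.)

1

Compute the nim-sum pairwise:
1 XOR 14 = 15
15 XOR 8 = 7
The overall nim-sum is X = 7. A stack of size p has a winning move iff p XOR X < p (reduce it to p XOR X).
  1: 1 XOR 7 = 6 ≥ 1 — no move.
  14: 14 XOR 7 = 9 < 14 — winning move (to 9).
  8: 8 XOR 7 = 15 ≥ 8 — no move.
That gives 1 winning move.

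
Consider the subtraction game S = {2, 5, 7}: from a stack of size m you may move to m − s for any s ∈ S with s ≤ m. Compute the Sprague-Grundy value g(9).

Build the Grundy sequence with g(k) = mex{g(k−s) : s ∈ {2, 5, 7}, s ≤ k}:
g(0) = mex{} = 0
g(1) = mex{} = 0
g(2) = mex{0} = 1
g(3) = mex{0} = 1
g(4) = mex{1} = 0
g(5) = mex{0,1} = 2
g(6) = mex{0} = 1
g(7) = mex{0,1,2} = 3
g(8) = mex{0,1} = 2
g(9) = mex{0,1,3} = 2
So g(9) = 2.

2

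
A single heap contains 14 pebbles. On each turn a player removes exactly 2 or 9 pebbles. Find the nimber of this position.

Grundy values for subtraction set {2, 9}:
g(0) = mex{} = 0
g(1) = mex{} = 0
g(2) = mex{0} = 1
g(3) = mex{0} = 1
g(4) = mex{1} = 0
g(5) = mex{1} = 0
g(6) = mex{0} = 1
g(7) = mex{0} = 1
g(8) = mex{1} = 0
g(9) = mex{0,1} = 2
g(10) = mex{0} = 1
g(11) = mex{1,2} = 0
g(12) = mex{1} = 0
g(13) = mex{0} = 1
g(14) = mex{0} = 1
So g(14) = 1.

1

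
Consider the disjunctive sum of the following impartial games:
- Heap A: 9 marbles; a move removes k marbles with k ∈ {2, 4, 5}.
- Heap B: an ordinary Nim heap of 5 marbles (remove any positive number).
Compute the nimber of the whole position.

4

Build the Grundy sequence for heap A with g(k) = mex{g(k−s) : s ∈ {2, 4, 5}, s ≤ k}:
k:     0  1  2  3  4  5  6  7  8  9
g(k):  0  0  1  1  2  2  3  0  0  1
So g(9) = 1.
Heap B is a plain Nim heap of size 5, so its Grundy value is 5.
The value of a disjunctive sum is the nim-sum of the parts.
Combined value = 1 ⊕ 5 = 4.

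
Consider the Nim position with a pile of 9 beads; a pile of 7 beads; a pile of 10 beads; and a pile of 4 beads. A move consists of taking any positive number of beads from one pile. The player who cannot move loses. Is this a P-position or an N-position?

P-position

Compute the nim-sum pairwise:
9 ^ 7 = 14
14 ^ 10 = 4
4 ^ 4 = 0
The nim-sum is 0, so this is a P-position: the player to move is in a losing position under optimal play.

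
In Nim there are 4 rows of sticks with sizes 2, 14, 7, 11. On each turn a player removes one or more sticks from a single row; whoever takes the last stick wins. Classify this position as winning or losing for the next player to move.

Write each in binary and XOR column by column:
  0010  (2)
  1110  (14)
  0111  (7)
  1011  (11)
  ----
  0000  (0)
The nim-sum is 0, so this is a P-position: the player to move is in a losing position under optimal play.

Losing position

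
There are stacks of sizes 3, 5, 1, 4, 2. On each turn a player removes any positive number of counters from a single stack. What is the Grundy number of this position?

Compute the nim-sum pairwise:
3 ⊕ 5 = 6
6 ⊕ 1 = 7
7 ⊕ 4 = 3
3 ⊕ 2 = 1

1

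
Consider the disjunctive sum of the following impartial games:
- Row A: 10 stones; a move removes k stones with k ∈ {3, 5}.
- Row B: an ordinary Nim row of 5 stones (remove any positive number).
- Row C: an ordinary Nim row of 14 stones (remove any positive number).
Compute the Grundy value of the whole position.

Grundy values for row A (subtraction set {3, 5}):
k:     0  1  2  3  4  5  6  7  8  9 10
g(k):  0  0  0  1  1  1  2  2  0  0  0
So g(10) = 0.
Row B is a plain Nim row of size 5, so its Grundy value is 5.
Row C is a plain Nim row of size 14, so its Grundy value is 14.
By the Sprague-Grundy theorem, the Grundy value of a sum of independent games is the XOR of the component values.
Combined value = 0 ⊕ 5 ⊕ 14 = 11.

11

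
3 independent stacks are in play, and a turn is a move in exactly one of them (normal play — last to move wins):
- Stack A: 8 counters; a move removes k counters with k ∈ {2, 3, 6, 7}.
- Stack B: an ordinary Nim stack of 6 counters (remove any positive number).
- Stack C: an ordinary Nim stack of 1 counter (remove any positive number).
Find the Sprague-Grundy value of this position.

For stack A, compute g(0), g(1), … with moves {2, 3, 6, 7}:
k:     0  1  2  3  4  5  6  7  8
g(k):  0  0  1  1  2  0  3  1  2
So g(8) = 2.
Stack B is a plain Nim stack of size 6, so its Grundy value is 6.
Stack C is a plain Nim stack of size 1, so its Grundy value is 1.
The value of a disjunctive sum is the nim-sum of the parts.
Combined value = 2 ⊕ 6 ⊕ 1 = 5.

5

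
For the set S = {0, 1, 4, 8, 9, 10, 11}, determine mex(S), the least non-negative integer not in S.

2

The values 0, 1 are all present; 2 is the first non-negative integer missing from the set.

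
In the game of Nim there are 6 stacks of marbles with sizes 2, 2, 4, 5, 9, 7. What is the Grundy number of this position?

Nim-sum: 2 ⊕ 2 ⊕ 4 ⊕ 5 ⊕ 9 ⊕ 7 = 15.

15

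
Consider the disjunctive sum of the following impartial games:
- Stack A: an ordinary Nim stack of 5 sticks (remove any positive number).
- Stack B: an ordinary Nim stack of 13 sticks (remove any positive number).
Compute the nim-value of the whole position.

Stack A is a plain Nim stack of size 5, so its Grundy value is 5.
Stack B is a plain Nim stack of size 13, so its Grundy value is 13.
The value of a disjunctive sum is the nim-sum of the parts.
Combined value = 5 ⊕ 13 = 8.

8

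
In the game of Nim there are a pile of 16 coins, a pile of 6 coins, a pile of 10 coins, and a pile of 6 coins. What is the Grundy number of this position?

26

Compute the nim-sum pairwise:
16 XOR 6 = 22
22 XOR 10 = 28
28 XOR 6 = 26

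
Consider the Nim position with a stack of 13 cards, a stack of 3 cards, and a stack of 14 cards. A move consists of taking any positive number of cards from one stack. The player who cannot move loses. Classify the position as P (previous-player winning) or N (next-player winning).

P-position

Nim-sum: 13 ^ 3 ^ 14 = 0.
The nim-sum is 0, so this is a P-position: the player to move is in a losing position under optimal play.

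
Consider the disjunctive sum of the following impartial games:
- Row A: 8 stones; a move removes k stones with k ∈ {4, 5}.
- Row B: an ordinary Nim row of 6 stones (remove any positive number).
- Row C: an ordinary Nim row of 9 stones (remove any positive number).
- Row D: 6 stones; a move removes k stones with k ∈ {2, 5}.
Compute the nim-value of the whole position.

For row A, compute g(0), g(1), … with moves {4, 5}:
g(0) = mex{} = 0
g(1) = mex{} = 0
g(2) = mex{} = 0
g(3) = mex{} = 0
g(4) = mex{0} = 1
g(5) = mex{0} = 1
g(6) = mex{0} = 1
g(7) = mex{0} = 1
g(8) = mex{0,1} = 2
So g(8) = 2.
Row B is a plain Nim row of size 6, so its Grundy value is 6.
Row C is a plain Nim row of size 9, so its Grundy value is 9.
For row D, compute g(0), g(1), … with moves {2, 5}:
k:     0  1  2  3  4  5  6
g(k):  0  0  1  1  0  2  1
So g(6) = 1.
By the Sprague-Grundy theorem, the Grundy value of a sum of independent games is the XOR of the component values.
Combined value = 2 ⊕ 6 ⊕ 9 ⊕ 1 = 12.

12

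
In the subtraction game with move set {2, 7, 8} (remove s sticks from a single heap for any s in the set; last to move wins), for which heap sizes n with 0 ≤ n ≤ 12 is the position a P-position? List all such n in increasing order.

0, 1, 4, 5, 10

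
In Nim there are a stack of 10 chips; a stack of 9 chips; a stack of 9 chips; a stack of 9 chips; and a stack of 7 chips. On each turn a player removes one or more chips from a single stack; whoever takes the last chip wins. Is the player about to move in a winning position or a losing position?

Winning position

In binary:
  1010  (10)
  1001  (9)
  1001  (9)
  1001  (9)
  0111  (7)
  ----
  0100  (4)
The nim-sum is 4 ≠ 0, so this is an N-position: the player to move can win.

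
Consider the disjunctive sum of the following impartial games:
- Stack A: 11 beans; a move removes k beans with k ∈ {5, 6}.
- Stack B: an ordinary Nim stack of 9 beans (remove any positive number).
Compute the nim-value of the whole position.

Build the Grundy sequence for stack A with g(k) = mex{g(k−s) : s ∈ {5, 6}, s ≤ k}:
g(0) = mex{} = 0
g(1) = mex{} = 0
g(2) = mex{} = 0
g(3) = mex{} = 0
g(4) = mex{} = 0
g(5) = mex{0} = 1
g(6) = mex{0} = 1
g(7) = mex{0} = 1
g(8) = mex{0} = 1
g(9) = mex{0} = 1
g(10) = mex{0,1} = 2
g(11) = mex{1} = 0
So g(11) = 0.
Stack B is a plain Nim stack of size 9, so its Grundy value is 9.
By the Sprague-Grundy theorem, the Grundy value of a sum of independent games is the XOR of the component values.
Combined value = 0 XOR 9 = 9.

9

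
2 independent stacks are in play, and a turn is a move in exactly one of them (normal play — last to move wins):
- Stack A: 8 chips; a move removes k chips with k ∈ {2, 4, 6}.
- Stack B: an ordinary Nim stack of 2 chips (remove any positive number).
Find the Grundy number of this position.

2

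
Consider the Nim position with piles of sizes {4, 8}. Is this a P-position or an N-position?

Nim-sum: 4 ⊕ 8 = 12.
The nim-sum is 12 ≠ 0, so this is an N-position: the player to move can win.

N-position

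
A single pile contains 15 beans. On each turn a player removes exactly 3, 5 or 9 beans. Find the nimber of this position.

Compute g(0), g(1), … for moves {3, 5, 9}:
k:     0  1  2  3  4  5  6  7  8  9 10 11 12 13 14 15
g(k):  0  0  0  1  1  1  2  2  0  3  3  1  0  2  0  1
So g(15) = 1.

1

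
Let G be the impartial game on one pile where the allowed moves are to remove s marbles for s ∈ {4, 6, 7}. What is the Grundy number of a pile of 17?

Build the Grundy sequence with g(k) = mex{g(k−s) : s ∈ {4, 6, 7}, s ≤ k}:
k:     0  1  2  3  4  5  6  7  8  9 10 11 12 13 14 15 16 17
g(k):  0  0  0  0  1  1  1  1  2  2  2  0  0  0  0  1  1  1
So g(17) = 1.

1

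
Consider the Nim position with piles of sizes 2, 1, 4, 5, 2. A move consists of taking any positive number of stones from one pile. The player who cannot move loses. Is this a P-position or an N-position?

Compute the nim-sum pairwise:
2 ^ 1 = 3
3 ^ 4 = 7
7 ^ 5 = 2
2 ^ 2 = 0
The nim-sum is 0, so this is a P-position: the player to move is in a losing position under optimal play.

P-position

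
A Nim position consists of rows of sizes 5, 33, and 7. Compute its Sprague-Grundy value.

35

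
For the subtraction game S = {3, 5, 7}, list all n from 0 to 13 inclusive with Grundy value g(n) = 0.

0, 1, 2, 10, 11, 12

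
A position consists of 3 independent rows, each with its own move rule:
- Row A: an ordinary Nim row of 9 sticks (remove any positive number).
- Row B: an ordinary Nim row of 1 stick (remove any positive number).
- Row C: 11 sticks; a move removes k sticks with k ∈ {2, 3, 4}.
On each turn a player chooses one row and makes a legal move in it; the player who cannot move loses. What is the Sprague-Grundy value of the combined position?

Row A is a plain Nim row of size 9, so its Grundy value is 9.
Row B is a plain Nim row of size 1, so its Grundy value is 1.
For row C, compute g(0), g(1), … with moves {2, 3, 4}:
g(0) = mex{} = 0
g(1) = mex{} = 0
g(2) = mex{0} = 1
g(3) = mex{0} = 1
g(4) = mex{0,1} = 2
g(5) = mex{0,1} = 2
g(6) = mex{1,2} = 0
g(7) = mex{1,2} = 0
g(8) = mex{0,2} = 1
g(9) = mex{0,2} = 1
g(10) = mex{0,1} = 2
g(11) = mex{0,1} = 2
So g(11) = 2.
The value of a disjunctive sum is the nim-sum of the parts.
Combined value = 9 ⊕ 1 ⊕ 2 = 10.

10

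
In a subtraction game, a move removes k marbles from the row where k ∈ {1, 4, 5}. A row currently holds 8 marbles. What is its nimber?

Grundy values for subtraction set {1, 4, 5}:
g(0) = mex{} = 0
g(1) = mex{0} = 1
g(2) = mex{1} = 0
g(3) = mex{0} = 1
g(4) = mex{0,1} = 2
g(5) = mex{0,1,2} = 3
g(6) = mex{0,1,3} = 2
g(7) = mex{0,1,2} = 3
g(8) = mex{1,2,3} = 0
So g(8) = 0.

0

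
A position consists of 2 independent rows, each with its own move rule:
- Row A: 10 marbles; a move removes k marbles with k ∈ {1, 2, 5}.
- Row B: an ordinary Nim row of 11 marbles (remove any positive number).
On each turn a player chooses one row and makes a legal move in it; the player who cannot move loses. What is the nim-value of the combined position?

For row A, compute g(0), g(1), … with moves {1, 2, 5}:
g(0) = mex{} = 0
g(1) = mex{0} = 1
g(2) = mex{0,1} = 2
g(3) = mex{1,2} = 0
g(4) = mex{0,2} = 1
g(5) = mex{0,1} = 2
g(6) = mex{1,2} = 0
g(7) = mex{0,2} = 1
g(8) = mex{0,1} = 2
g(9) = mex{1,2} = 0
g(10) = mex{0,2} = 1
So g(10) = 1.
Row B is a plain Nim row of size 11, so its Grundy value is 11.
By the Sprague-Grundy theorem, the Grundy value of a sum of independent games is the XOR of the component values.
Combined value = 1 ⊕ 11 = 10.

10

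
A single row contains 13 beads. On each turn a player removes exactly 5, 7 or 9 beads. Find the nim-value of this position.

2

Build the Grundy sequence with g(k) = mex{g(k−s) : s ∈ {5, 7, 9}, s ≤ k}:
k:     0  1  2  3  4  5  6  7  8  9 10 11 12 13
g(k):  0  0  0  0  0  1  1  1  1  1  2  2  2  2
So g(13) = 2.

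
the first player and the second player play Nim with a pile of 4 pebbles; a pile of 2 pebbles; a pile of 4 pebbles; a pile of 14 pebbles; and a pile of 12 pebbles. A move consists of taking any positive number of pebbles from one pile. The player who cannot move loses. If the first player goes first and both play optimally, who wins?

Compute the nim-sum pairwise:
4 ⊕ 2 = 6
6 ⊕ 4 = 2
2 ⊕ 14 = 12
12 ⊕ 12 = 0
The nim-sum is 0, so this is a P-position: the player to move is in a losing position under optimal play; the first player is about to move from it and so loses — the second player wins.

the second player wins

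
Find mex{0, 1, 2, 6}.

The values 0, 1, 2 are all present; 3 is the first non-negative integer missing from the set.

3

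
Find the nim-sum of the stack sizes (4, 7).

Nim-sum: 4 ^ 7 = 3.

3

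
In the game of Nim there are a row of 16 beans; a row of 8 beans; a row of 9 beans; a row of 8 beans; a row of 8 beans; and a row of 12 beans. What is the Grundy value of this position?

Compute the nim-sum pairwise:
16 XOR 8 = 24
24 XOR 9 = 17
17 XOR 8 = 25
25 XOR 8 = 17
17 XOR 12 = 29

29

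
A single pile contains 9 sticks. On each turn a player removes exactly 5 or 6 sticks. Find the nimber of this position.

Compute g(0), g(1), … for moves {5, 6}:
g(0) = mex{} = 0
g(1) = mex{} = 0
g(2) = mex{} = 0
g(3) = mex{} = 0
g(4) = mex{} = 0
g(5) = mex{0} = 1
g(6) = mex{0} = 1
g(7) = mex{0} = 1
g(8) = mex{0} = 1
g(9) = mex{0} = 1
So g(9) = 1.

1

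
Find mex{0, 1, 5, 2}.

3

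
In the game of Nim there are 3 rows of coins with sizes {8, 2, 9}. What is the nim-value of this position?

Nim-sum: 8 ⊕ 2 ⊕ 9 = 3.

3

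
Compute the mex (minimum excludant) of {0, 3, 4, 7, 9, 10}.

1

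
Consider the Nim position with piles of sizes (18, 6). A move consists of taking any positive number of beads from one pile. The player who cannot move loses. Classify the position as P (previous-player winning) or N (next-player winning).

N-position

Nim-sum: 18 XOR 6 = 20.
The nim-sum is 20 ≠ 0, so this is an N-position: the player to move can win.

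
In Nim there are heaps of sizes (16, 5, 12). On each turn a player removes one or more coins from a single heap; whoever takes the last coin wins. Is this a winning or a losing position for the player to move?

Compute the nim-sum pairwise:
16 ⊕ 5 = 21
21 ⊕ 12 = 25
The nim-sum is 25 ≠ 0, so this is an N-position: the player to move can win.

Winning position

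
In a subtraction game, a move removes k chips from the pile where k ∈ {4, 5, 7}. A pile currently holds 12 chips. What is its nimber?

Grundy values for subtraction set {4, 5, 7}:
g(0) = mex{} = 0
g(1) = mex{} = 0
g(2) = mex{} = 0
g(3) = mex{} = 0
g(4) = mex{0} = 1
g(5) = mex{0} = 1
g(6) = mex{0} = 1
g(7) = mex{0} = 1
g(8) = mex{0,1} = 2
g(9) = mex{0,1} = 2
g(10) = mex{0,1} = 2
g(11) = mex{1} = 0
g(12) = mex{1,2} = 0
So g(12) = 0.

0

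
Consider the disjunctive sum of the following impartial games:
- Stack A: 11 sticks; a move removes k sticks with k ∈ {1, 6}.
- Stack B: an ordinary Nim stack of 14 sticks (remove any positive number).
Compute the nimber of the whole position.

14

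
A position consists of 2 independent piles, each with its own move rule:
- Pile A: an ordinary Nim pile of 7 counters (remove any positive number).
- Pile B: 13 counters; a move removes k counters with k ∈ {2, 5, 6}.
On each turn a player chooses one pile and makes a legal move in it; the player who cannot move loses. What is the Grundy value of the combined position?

6

Pile A is a plain Nim pile of size 7, so its Grundy value is 7.
Grundy values for pile B (subtraction set {2, 5, 6}):
k:     0  1  2  3  4  5  6  7  8  9 10 11 12 13
g(k):  0  0  1  1  0  2  1  3  0  2  1  0  0  1
So g(13) = 1.
The value of a disjunctive sum is the nim-sum of the parts.
Combined value = 7 ⊕ 1 = 6.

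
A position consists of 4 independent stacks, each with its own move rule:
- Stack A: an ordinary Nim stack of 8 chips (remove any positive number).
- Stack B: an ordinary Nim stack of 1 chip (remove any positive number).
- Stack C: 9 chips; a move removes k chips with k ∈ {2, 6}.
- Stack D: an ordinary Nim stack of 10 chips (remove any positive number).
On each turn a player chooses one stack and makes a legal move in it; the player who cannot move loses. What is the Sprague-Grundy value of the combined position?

Stack A is a plain Nim stack of size 8, so its Grundy value is 8.
Stack B is a plain Nim stack of size 1, so its Grundy value is 1.
For stack C, compute g(0), g(1), … with moves {2, 6}:
g(0) = mex{} = 0
g(1) = mex{} = 0
g(2) = mex{0} = 1
g(3) = mex{0} = 1
g(4) = mex{1} = 0
g(5) = mex{1} = 0
g(6) = mex{0} = 1
g(7) = mex{0} = 1
g(8) = mex{1} = 0
g(9) = mex{1} = 0
So g(9) = 0.
Stack D is a plain Nim stack of size 10, so its Grundy value is 10.
The value of a disjunctive sum is the nim-sum of the parts.
Combined value = 8 ⊕ 1 ⊕ 0 ⊕ 10 = 3.

3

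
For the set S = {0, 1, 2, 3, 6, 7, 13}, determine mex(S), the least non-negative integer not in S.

The values 0, 1, 2, 3 are all present; 4 is the first non-negative integer missing from the set.

4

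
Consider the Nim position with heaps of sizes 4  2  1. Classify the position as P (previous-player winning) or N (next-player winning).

N-position

Compute the nim-sum pairwise:
4 ^ 2 = 6
6 ^ 1 = 7
The nim-sum is 7 ≠ 0, so this is an N-position: the player to move can win.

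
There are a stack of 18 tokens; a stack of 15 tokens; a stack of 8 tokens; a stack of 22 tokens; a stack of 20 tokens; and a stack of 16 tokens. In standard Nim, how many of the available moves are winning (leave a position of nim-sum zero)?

Bitwise XOR of the heap sizes:
  10010  (18)
  01111  (15)
  01000  (8)
  10110  (22)
  10100  (20)
  10000  (16)
  -----
  00111  (7)
The overall nim-sum is X = 7. A stack of size p has a winning move iff p XOR X < p (reduce it to p XOR X).
  18: 18 XOR 7 = 21 ≥ 18 — no move.
  15: 15 XOR 7 = 8 < 15 — winning move (to 8).
  8: 8 XOR 7 = 15 ≥ 8 — no move.
  22: 22 XOR 7 = 17 < 22 — winning move (to 17).
  20: 20 XOR 7 = 19 < 20 — winning move (to 19).
  16: 16 XOR 7 = 23 ≥ 16 — no move.
That gives 3 winning moves.

3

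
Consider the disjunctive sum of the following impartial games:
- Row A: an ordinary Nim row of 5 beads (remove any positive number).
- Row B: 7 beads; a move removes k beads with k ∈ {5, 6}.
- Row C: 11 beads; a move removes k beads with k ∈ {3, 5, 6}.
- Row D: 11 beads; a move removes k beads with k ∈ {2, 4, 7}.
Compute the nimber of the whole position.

Row A is a plain Nim row of size 5, so its Grundy value is 5.
Grundy values for row B (subtraction set {5, 6}):
g(0) = mex{} = 0
g(1) = mex{} = 0
g(2) = mex{} = 0
g(3) = mex{} = 0
g(4) = mex{} = 0
g(5) = mex{0} = 1
g(6) = mex{0} = 1
g(7) = mex{0} = 1
So g(7) = 1.
For row C, compute g(0), g(1), … with moves {3, 5, 6}:
g(0) = mex{} = 0
g(1) = mex{} = 0
g(2) = mex{} = 0
g(3) = mex{0} = 1
g(4) = mex{0} = 1
g(5) = mex{0} = 1
g(6) = mex{0,1} = 2
g(7) = mex{0,1} = 2
g(8) = mex{0,1} = 2
g(9) = mex{1,2} = 0
g(10) = mex{1,2} = 0
g(11) = mex{1,2} = 0
So g(11) = 0.
Grundy values for row D (subtraction set {2, 4, 7}):
k:     0  1  2  3  4  5  6  7  8  9 10 11
g(k):  0  0  1  1  2  2  0  3  1  0  2  1
So g(11) = 1.
The value of a disjunctive sum is the nim-sum of the parts.
Combined value = 5 XOR 1 XOR 0 XOR 1 = 5.

5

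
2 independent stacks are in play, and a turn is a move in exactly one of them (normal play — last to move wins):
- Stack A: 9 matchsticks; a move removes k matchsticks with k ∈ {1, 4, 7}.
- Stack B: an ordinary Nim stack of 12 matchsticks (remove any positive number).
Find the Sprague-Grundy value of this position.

13

For stack A, compute g(0), g(1), … with moves {1, 4, 7}:
k:     0  1  2  3  4  5  6  7  8  9
g(k):  0  1  0  1  2  0  1  2  0  1
So g(9) = 1.
Stack B is a plain Nim stack of size 12, so its Grundy value is 12.
The value of a disjunctive sum is the nim-sum of the parts.
Combined value = 1 ⊕ 12 = 13.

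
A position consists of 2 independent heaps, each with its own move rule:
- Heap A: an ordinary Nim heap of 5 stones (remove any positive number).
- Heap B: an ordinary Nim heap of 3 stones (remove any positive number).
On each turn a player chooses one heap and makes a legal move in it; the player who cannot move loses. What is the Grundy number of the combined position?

Heap A is a plain Nim heap of size 5, so its Grundy value is 5.
Heap B is a plain Nim heap of size 3, so its Grundy value is 3.
The value of a disjunctive sum is the nim-sum of the parts.
Combined value = 5 ⊕ 3 = 6.

6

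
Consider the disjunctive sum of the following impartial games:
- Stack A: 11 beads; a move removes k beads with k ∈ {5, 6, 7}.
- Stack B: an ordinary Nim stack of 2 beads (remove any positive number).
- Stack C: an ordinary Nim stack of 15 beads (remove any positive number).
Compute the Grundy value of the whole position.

15

Grundy values for stack A (subtraction set {5, 6, 7}):
g(0) = mex{} = 0
g(1) = mex{} = 0
g(2) = mex{} = 0
g(3) = mex{} = 0
g(4) = mex{} = 0
g(5) = mex{0} = 1
g(6) = mex{0} = 1
g(7) = mex{0} = 1
g(8) = mex{0} = 1
g(9) = mex{0} = 1
g(10) = mex{0,1} = 2
g(11) = mex{0,1} = 2
So g(11) = 2.
Stack B is a plain Nim stack of size 2, so its Grundy value is 2.
Stack C is a plain Nim stack of size 15, so its Grundy value is 15.
The value of a disjunctive sum is the nim-sum of the parts.
Combined value = 2 ⊕ 2 ⊕ 15 = 15.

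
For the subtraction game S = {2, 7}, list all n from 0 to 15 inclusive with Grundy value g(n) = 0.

Grundy values for subtraction set {2, 7}:
k:     0  1  2  3  4  5  6  7  8  9 10 11 12 13 14 15
g(k):  0  0  1  1  0  0  1  1  2  0  0  1  1  0  0  1
The P-positions (g = 0) in 0..15 are 0, 1, 4, 5, 9, 10, 13, 14.

0, 1, 4, 5, 9, 10, 13, 14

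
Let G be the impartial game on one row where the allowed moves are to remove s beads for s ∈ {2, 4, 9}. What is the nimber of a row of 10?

2

Compute g(0), g(1), … for moves {2, 4, 9}:
k:     0  1  2  3  4  5  6  7  8  9 10
g(k):  0  0  1  1  2  2  0  0  1  1  2
So g(10) = 2.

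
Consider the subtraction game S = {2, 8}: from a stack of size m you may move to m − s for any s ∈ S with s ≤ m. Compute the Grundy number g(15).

0

Build the Grundy sequence with g(k) = mex{g(k−s) : s ∈ {2, 8}, s ≤ k}:
k:     0  1  2  3  4  5  6  7  8  9 10 11 12 13 14 15
g(k):  0  0  1  1  0  0  1  1  2  2  0  0  1  1  0  0
So g(15) = 0.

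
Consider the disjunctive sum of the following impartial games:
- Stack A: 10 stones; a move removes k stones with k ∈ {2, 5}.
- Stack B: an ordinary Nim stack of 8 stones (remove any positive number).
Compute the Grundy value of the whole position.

9

For stack A, compute g(0), g(1), … with moves {2, 5}:
k:     0  1  2  3  4  5  6  7  8  9 10
g(k):  0  0  1  1  0  2  1  0  0  1  1
So g(10) = 1.
Stack B is a plain Nim stack of size 8, so its Grundy value is 8.
The value of a disjunctive sum is the nim-sum of the parts.
Combined value = 1 ⊕ 8 = 9.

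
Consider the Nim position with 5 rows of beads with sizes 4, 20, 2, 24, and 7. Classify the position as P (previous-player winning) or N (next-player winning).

Write each in binary and XOR column by column:
  00100  (4)
  10100  (20)
  00010  (2)
  11000  (24)
  00111  (7)
  -----
  01101  (13)
The nim-sum is 13 ≠ 0, so this is an N-position: the player to move can win.

N-position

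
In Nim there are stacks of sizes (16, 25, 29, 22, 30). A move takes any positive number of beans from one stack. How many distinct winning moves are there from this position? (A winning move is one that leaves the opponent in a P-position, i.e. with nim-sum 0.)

5

Nim-sum: 16 ⊕ 25 ⊕ 29 ⊕ 22 ⊕ 30 = 28.
The overall nim-sum is X = 28. A stack of size p has a winning move iff p XOR X < p (reduce it to p XOR X).
  16: 16 XOR 28 = 12 < 16 — winning move (to 12).
  25: 25 XOR 28 = 5 < 25 — winning move (to 5).
  29: 29 XOR 28 = 1 < 29 — winning move (to 1).
  22: 22 XOR 28 = 10 < 22 — winning move (to 10).
  30: 30 XOR 28 = 2 < 30 — winning move (to 2).
That gives 5 winning moves.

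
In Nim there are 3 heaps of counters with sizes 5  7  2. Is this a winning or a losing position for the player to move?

Compute the nim-sum pairwise:
5 ⊕ 7 = 2
2 ⊕ 2 = 0
The nim-sum is 0, so this is a P-position: the player to move is in a losing position under optimal play.

Losing position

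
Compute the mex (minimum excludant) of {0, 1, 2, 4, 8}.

The values 0, 1, 2 are all present; 3 is the first non-negative integer missing from the set.

3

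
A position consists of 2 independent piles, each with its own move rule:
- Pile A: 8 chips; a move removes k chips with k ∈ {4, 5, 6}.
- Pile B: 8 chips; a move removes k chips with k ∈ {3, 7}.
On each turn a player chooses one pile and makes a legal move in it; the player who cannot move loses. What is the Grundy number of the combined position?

Build the Grundy sequence for pile A with g(k) = mex{g(k−s) : s ∈ {4, 5, 6}, s ≤ k}:
k:     0  1  2  3  4  5  6  7  8
g(k):  0  0  0  0  1  1  1  1  2
So g(8) = 2.
Build the Grundy sequence for pile B with g(k) = mex{g(k−s) : s ∈ {3, 7}, s ≤ k}:
k:     0  1  2  3  4  5  6  7  8
g(k):  0  0  0  1  1  1  0  2  2
So g(8) = 2.
The value of a disjunctive sum is the nim-sum of the parts.
Combined value = 2 XOR 2 = 0.

0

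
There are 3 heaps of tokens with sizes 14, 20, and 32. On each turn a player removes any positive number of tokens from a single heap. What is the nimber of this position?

Compute the nim-sum pairwise:
14 ^ 20 = 26
26 ^ 32 = 58

58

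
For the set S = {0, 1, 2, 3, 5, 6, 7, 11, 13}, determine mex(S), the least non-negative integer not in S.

The values 0, 1, 2, 3 are all present; 4 is the first non-negative integer missing from the set.

4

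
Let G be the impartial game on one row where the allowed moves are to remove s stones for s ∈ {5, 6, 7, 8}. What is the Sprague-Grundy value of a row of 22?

1

Build the Grundy sequence with g(k) = mex{g(k−s) : s ∈ {5, 6, 7, 8}, s ≤ k}:
k:     0  1  2  3  4  5  6  7  8  9 10 11 12 13 14 15 16 17 18 19 20 21 22
g(k):  0  0  0  0  0  1  1  1  1  1  2  2  2  0  0  0  0  0  1  1  1  1  1
So g(22) = 1.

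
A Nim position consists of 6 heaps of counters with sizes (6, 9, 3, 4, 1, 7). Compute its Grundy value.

14

Nim-sum: 6 XOR 9 XOR 3 XOR 4 XOR 1 XOR 7 = 14.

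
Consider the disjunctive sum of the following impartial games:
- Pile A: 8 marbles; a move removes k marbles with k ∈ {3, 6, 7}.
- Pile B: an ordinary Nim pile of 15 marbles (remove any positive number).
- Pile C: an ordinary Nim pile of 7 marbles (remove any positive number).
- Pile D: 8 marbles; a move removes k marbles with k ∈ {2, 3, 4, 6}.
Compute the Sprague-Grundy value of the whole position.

Grundy values for pile A (subtraction set {3, 6, 7}):
g(0) = mex{} = 0
g(1) = mex{} = 0
g(2) = mex{} = 0
g(3) = mex{0} = 1
g(4) = mex{0} = 1
g(5) = mex{0} = 1
g(6) = mex{0,1} = 2
g(7) = mex{0,1} = 2
g(8) = mex{0,1} = 2
So g(8) = 2.
Pile B is a plain Nim pile of size 15, so its Grundy value is 15.
Pile C is a plain Nim pile of size 7, so its Grundy value is 7.
Grundy values for pile D (subtraction set {2, 3, 4, 6}):
k:     0  1  2  3  4  5  6  7  8
g(k):  0  0  1  1  2  2  3  3  0
So g(8) = 0.
By the Sprague-Grundy theorem, the Grundy value of a sum of independent games is the XOR of the component values.
Combined value = 2 XOR 15 XOR 7 XOR 0 = 10.

10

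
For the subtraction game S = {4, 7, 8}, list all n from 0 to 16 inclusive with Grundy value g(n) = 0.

0, 1, 2, 3, 12, 13, 14, 15

Build the Grundy sequence with g(k) = mex{g(k−s) : s ∈ {4, 7, 8}, s ≤ k}:
k:     0  1  2  3  4  5  6  7  8  9 10 11 12 13 14 15 16
g(k):  0  0  0  0  1  1  1  1  2  2  2  2  0  0  0  0  1
The P-positions (g = 0) in 0..16 are 0, 1, 2, 3, 12, 13, 14, 15.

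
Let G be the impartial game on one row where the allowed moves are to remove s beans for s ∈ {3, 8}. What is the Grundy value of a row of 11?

0

Compute g(0), g(1), … for moves {3, 8}:
k:     0  1  2  3  4  5  6  7  8  9 10 11
g(k):  0  0  0  1  1  1  0  0  2  1  1  0
So g(11) = 0.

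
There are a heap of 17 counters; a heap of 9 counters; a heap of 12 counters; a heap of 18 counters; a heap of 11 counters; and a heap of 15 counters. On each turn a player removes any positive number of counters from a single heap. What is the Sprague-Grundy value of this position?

2

Compute the nim-sum pairwise:
17 ⊕ 9 = 24
24 ⊕ 12 = 20
20 ⊕ 18 = 6
6 ⊕ 11 = 13
13 ⊕ 15 = 2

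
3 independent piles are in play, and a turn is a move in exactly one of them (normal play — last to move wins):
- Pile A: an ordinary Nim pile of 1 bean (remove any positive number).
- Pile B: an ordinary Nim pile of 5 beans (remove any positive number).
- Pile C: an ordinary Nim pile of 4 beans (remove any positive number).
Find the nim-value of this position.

Pile A is a plain Nim pile of size 1, so its Grundy value is 1.
Pile B is a plain Nim pile of size 5, so its Grundy value is 5.
Pile C is a plain Nim pile of size 4, so its Grundy value is 4.
The value of a disjunctive sum is the nim-sum of the parts.
Combined value = 1 XOR 5 XOR 4 = 0.

0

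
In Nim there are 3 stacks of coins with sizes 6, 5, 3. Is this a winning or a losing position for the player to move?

In binary:
  110  (6)
  101  (5)
  011  (3)
  ---
  000  (0)
The nim-sum is 0, so this is a P-position: the player to move is in a losing position under optimal play.

Losing position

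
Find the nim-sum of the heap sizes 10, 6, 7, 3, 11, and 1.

Compute the nim-sum pairwise:
10 XOR 6 = 12
12 XOR 7 = 11
11 XOR 3 = 8
8 XOR 11 = 3
3 XOR 1 = 2

2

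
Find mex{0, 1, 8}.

2

The values 0, 1 are all present; 2 is the first non-negative integer missing from the set.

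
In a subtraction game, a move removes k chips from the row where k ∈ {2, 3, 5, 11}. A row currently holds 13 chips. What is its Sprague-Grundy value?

3

Grundy values for subtraction set {2, 3, 5, 11}:
g(0) = mex{} = 0
g(1) = mex{} = 0
g(2) = mex{0} = 1
g(3) = mex{0} = 1
g(4) = mex{0,1} = 2
g(5) = mex{0,1} = 2
g(6) = mex{0,1,2} = 3
g(7) = mex{1,2} = 0
g(8) = mex{1,2,3} = 0
g(9) = mex{0,2,3} = 1
g(10) = mex{0,2} = 1
g(11) = mex{0,1,3} = 2
g(12) = mex{0,1} = 2
g(13) = mex{0,1,2} = 3
So g(13) = 3.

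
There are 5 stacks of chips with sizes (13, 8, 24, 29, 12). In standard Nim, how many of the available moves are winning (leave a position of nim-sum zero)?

5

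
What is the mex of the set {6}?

0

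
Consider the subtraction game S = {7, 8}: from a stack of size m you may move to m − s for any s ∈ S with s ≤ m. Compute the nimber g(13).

1

Build the Grundy sequence with g(k) = mex{g(k−s) : s ∈ {7, 8}, s ≤ k}:
g(0) = mex{} = 0
g(1) = mex{} = 0
g(2) = mex{} = 0
g(3) = mex{} = 0
g(4) = mex{} = 0
g(5) = mex{} = 0
g(6) = mex{} = 0
g(7) = mex{0} = 1
g(8) = mex{0} = 1
g(9) = mex{0} = 1
g(10) = mex{0} = 1
g(11) = mex{0} = 1
g(12) = mex{0} = 1
g(13) = mex{0} = 1
So g(13) = 1.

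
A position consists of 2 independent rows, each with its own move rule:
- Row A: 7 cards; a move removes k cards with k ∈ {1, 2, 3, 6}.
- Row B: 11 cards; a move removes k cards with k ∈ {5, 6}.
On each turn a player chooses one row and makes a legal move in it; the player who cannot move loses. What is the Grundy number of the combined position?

3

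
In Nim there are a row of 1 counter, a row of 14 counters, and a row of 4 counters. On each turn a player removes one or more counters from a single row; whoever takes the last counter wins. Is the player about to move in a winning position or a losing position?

Nim-sum: 1 XOR 14 XOR 4 = 11.
The nim-sum is 11 ≠ 0, so this is an N-position: the player to move can win.

Winning position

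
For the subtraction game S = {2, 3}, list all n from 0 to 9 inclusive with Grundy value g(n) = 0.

0, 1, 5, 6

Compute g(0), g(1), … for moves {2, 3}:
k:     0  1  2  3  4  5  6  7  8  9
g(k):  0  0  1  1  2  0  0  1  1  2
The P-positions (g = 0) in 0..9 are 0, 1, 5, 6.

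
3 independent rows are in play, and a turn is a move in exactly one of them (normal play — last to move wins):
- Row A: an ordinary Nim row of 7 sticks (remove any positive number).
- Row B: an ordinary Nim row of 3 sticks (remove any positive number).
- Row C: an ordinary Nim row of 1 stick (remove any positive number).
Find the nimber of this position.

5

Row A is a plain Nim row of size 7, so its Grundy value is 7.
Row B is a plain Nim row of size 3, so its Grundy value is 3.
Row C is a plain Nim row of size 1, so its Grundy value is 1.
By the Sprague-Grundy theorem, the Grundy value of a sum of independent games is the XOR of the component values.
Combined value = 7 XOR 3 XOR 1 = 5.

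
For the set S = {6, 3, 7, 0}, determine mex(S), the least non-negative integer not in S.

1

0 is in the set but 1 is not, so the mex is 1.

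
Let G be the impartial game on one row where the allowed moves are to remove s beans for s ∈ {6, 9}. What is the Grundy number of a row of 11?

Grundy values for subtraction set {6, 9}:
g(0) = mex{} = 0
g(1) = mex{} = 0
g(2) = mex{} = 0
g(3) = mex{} = 0
g(4) = mex{} = 0
g(5) = mex{} = 0
g(6) = mex{0} = 1
g(7) = mex{0} = 1
g(8) = mex{0} = 1
g(9) = mex{0} = 1
g(10) = mex{0} = 1
g(11) = mex{0} = 1
So g(11) = 1.

1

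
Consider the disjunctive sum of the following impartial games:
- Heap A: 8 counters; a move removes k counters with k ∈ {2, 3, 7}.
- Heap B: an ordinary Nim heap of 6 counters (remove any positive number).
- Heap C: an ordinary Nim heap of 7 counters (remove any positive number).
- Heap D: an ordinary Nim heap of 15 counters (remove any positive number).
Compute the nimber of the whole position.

15

Build the Grundy sequence for heap A with g(k) = mex{g(k−s) : s ∈ {2, 3, 7}, s ≤ k}:
k:     0  1  2  3  4  5  6  7  8
g(k):  0  0  1  1  2  0  0  1  1
So g(8) = 1.
Heap B is a plain Nim heap of size 6, so its Grundy value is 6.
Heap C is a plain Nim heap of size 7, so its Grundy value is 7.
Heap D is a plain Nim heap of size 15, so its Grundy value is 15.
The value of a disjunctive sum is the nim-sum of the parts.
Combined value = 1 ⊕ 6 ⊕ 7 ⊕ 15 = 15.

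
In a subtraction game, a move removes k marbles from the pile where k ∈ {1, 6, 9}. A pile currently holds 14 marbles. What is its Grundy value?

0

Compute g(0), g(1), … for moves {1, 6, 9}:
k:     0  1  2  3  4  5  6  7  8  9 10 11 12 13 14
g(k):  0  1  0  1  0  1  2  0  1  2  3  2  0  1  0
So g(14) = 0.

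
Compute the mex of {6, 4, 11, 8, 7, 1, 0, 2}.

The values 0, 1, 2 are all present; 3 is the first non-negative integer missing from the set.

3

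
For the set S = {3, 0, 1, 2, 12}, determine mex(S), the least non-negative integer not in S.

4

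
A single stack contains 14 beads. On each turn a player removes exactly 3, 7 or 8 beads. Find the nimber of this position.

1

Compute g(0), g(1), … for moves {3, 7, 8}:
k:     0  1  2  3  4  5  6  7  8  9 10 11 12 13 14
g(k):  0  0  0  1  1  1  0  2  2  1  3  0  0  2  1
So g(14) = 1.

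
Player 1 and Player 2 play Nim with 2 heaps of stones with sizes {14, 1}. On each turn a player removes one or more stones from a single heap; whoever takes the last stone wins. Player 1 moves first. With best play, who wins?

Player 1 wins

Compute the nim-sum pairwise:
14 ⊕ 1 = 15
The nim-sum is 15 ≠ 0, so this is an N-position: the player to move can win; Player 1 has a winning move.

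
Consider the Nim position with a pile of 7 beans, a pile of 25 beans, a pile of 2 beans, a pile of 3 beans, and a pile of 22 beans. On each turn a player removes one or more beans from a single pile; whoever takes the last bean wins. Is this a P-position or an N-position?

N-position

Bitwise XOR of the heap sizes:
  00111  (7)
  11001  (25)
  00010  (2)
  00011  (3)
  10110  (22)
  -----
  01001  (9)
The nim-sum is 9 ≠ 0, so this is an N-position: the player to move can win.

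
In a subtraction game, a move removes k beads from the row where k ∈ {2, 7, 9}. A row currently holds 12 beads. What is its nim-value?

Grundy values for subtraction set {2, 7, 9}:
k:     0  1  2  3  4  5  6  7  8  9 10 11 12
g(k):  0  0  1  1  0  0  1  1  2  2  3  3  2
So g(12) = 2.

2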